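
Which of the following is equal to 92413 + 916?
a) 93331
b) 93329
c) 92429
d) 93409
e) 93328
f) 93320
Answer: b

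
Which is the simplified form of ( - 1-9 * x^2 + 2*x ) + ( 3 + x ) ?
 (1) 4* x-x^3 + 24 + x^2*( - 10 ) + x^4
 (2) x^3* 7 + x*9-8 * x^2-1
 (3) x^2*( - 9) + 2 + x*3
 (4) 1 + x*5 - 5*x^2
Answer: 3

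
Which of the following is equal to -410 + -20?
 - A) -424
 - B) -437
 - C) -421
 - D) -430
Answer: D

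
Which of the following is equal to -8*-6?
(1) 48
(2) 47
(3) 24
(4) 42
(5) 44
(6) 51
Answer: 1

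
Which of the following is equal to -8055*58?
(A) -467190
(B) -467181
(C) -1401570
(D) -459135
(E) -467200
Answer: A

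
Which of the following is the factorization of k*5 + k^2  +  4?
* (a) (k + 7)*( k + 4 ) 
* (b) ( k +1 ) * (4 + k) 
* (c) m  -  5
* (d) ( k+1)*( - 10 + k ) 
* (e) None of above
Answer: b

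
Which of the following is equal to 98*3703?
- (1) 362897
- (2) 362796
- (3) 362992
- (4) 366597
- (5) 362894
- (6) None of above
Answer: 5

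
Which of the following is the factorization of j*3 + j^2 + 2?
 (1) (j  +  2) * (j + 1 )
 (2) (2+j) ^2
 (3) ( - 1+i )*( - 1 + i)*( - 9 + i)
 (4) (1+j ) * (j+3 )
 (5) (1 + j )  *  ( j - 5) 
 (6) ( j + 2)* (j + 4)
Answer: 1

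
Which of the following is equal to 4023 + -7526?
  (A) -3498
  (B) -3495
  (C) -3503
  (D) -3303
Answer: C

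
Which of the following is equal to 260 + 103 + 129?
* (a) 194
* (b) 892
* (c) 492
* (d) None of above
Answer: c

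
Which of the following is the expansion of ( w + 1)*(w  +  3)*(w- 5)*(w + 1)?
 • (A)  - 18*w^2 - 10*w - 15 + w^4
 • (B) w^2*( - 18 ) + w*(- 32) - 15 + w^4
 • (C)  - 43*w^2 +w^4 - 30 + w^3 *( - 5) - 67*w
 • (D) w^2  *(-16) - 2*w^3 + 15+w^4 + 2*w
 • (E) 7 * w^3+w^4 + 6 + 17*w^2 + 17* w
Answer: B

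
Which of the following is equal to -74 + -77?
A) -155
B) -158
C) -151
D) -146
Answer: C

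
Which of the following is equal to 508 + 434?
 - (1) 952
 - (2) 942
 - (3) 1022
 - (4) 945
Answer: 2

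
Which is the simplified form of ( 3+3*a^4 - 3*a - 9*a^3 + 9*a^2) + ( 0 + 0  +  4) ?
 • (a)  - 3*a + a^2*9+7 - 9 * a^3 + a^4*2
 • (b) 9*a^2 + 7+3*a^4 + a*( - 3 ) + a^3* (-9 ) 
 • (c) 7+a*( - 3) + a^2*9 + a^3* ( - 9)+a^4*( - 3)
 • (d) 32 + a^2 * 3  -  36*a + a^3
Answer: b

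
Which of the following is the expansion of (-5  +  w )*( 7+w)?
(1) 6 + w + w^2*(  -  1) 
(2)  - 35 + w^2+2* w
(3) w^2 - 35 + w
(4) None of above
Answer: 2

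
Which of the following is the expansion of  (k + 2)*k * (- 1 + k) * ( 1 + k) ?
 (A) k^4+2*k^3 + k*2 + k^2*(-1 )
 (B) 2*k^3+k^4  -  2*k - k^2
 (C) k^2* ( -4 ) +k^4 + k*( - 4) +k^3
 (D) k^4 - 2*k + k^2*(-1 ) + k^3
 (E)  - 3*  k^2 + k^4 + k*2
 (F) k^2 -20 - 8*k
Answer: B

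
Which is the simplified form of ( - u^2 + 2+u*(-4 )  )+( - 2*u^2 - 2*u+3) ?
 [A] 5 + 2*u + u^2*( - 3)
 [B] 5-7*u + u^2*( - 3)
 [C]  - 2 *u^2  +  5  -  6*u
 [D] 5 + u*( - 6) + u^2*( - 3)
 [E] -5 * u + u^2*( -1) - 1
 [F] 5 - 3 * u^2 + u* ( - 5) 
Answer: D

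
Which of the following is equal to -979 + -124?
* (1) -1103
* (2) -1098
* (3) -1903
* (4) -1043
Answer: 1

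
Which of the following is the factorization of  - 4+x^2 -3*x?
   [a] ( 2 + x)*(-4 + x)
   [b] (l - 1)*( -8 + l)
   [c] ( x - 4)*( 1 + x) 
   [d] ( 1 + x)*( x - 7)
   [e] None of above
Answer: c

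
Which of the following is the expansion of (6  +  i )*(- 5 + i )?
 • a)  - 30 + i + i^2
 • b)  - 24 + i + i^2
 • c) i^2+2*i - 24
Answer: a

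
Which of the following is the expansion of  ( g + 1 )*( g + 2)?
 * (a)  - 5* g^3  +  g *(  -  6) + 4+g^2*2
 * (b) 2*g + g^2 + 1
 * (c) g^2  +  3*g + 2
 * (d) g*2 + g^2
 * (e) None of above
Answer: c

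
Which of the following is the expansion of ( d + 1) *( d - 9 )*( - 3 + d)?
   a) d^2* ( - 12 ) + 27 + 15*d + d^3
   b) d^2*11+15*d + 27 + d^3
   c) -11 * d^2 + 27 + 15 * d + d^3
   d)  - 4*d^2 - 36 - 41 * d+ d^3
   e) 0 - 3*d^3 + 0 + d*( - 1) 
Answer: c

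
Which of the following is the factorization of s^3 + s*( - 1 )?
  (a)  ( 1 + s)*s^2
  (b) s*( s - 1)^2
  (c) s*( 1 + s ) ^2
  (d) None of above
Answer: d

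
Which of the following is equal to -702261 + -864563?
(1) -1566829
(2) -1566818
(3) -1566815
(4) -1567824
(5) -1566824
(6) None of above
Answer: 5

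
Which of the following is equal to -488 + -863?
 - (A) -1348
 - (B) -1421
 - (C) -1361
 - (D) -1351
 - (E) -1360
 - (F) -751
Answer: D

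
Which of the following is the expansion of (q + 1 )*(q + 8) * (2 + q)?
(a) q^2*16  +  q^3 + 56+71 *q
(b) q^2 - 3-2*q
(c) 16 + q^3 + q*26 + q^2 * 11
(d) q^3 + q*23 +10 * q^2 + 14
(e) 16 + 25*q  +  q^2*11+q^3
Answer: c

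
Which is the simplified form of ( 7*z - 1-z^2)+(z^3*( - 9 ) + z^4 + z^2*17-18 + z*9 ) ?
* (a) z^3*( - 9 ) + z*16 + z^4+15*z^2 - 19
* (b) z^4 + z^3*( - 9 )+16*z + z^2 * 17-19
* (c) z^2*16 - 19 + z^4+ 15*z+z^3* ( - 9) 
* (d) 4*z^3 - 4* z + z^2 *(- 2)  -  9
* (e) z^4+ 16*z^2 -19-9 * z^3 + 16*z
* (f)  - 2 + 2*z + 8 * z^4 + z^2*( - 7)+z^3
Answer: e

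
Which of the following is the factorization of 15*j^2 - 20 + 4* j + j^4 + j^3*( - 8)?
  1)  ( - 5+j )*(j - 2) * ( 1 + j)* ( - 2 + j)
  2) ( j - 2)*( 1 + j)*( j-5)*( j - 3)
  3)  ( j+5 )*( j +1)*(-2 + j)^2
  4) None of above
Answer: 1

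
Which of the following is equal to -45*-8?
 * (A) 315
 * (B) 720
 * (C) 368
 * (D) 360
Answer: D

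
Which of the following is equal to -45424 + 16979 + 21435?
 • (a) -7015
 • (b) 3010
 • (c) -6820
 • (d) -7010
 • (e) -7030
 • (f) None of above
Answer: d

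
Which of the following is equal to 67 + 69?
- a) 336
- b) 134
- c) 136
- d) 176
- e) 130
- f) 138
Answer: c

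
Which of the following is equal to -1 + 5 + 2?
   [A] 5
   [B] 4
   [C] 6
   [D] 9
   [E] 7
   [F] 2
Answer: C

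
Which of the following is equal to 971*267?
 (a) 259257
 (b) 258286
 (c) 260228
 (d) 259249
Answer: a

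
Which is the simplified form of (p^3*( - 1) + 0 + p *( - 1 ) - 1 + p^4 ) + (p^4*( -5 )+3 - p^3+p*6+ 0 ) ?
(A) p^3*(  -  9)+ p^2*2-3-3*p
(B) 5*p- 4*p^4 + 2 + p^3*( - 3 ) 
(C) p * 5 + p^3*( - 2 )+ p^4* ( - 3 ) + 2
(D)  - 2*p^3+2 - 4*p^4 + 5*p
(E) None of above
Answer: D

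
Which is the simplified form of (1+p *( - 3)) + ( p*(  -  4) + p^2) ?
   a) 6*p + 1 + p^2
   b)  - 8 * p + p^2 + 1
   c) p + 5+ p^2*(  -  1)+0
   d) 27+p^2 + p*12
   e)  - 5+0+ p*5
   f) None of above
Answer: f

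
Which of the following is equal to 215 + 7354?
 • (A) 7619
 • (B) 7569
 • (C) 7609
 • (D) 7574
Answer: B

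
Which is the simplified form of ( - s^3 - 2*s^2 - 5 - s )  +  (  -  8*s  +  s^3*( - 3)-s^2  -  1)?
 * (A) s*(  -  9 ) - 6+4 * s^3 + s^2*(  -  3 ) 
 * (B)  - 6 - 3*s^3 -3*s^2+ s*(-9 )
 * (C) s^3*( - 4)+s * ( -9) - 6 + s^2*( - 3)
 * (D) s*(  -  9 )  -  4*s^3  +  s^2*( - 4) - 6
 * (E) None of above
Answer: C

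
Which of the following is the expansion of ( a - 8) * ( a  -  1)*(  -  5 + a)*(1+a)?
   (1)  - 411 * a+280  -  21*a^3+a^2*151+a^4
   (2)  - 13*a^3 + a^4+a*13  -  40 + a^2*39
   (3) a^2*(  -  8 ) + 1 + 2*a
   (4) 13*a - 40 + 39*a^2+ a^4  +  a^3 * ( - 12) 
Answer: 2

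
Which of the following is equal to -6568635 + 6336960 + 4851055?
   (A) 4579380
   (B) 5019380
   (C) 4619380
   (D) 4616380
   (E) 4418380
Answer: C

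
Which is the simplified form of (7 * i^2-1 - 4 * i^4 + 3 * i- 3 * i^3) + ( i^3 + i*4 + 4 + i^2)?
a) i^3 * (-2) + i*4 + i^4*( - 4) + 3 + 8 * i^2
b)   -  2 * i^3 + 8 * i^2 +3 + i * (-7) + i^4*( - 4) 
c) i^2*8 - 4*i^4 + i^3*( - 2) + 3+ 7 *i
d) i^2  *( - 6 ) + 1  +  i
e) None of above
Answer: c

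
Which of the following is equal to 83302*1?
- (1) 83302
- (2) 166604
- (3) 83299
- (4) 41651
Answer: 1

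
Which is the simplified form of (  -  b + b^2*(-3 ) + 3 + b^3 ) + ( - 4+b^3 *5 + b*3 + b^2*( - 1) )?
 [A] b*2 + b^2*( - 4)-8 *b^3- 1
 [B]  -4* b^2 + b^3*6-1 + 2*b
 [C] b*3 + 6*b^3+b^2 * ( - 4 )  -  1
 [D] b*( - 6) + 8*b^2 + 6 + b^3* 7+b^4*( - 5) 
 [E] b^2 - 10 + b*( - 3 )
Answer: B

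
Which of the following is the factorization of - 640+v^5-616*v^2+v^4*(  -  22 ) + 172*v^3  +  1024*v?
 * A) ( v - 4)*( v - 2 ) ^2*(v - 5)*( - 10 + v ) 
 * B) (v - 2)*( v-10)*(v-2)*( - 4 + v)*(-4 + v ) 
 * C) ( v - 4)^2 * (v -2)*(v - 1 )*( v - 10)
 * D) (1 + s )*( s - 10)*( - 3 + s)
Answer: B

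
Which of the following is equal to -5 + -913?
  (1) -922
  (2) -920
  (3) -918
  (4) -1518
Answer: 3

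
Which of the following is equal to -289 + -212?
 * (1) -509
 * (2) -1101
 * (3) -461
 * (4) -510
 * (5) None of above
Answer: 5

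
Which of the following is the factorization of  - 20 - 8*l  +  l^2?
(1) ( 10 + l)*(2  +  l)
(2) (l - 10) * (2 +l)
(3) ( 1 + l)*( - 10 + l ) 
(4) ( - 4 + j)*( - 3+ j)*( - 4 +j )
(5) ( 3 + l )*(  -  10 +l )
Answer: 2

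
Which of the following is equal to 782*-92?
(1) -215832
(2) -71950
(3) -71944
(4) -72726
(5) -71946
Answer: 3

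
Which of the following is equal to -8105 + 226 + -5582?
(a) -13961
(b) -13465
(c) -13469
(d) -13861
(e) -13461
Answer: e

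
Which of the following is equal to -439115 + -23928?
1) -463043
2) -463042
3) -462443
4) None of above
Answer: 1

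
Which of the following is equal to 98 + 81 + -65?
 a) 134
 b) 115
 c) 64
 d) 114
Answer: d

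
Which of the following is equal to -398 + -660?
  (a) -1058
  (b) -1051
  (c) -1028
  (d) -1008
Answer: a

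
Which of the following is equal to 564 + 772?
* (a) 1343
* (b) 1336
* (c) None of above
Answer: b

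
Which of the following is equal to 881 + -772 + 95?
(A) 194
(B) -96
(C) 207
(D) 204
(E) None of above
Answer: D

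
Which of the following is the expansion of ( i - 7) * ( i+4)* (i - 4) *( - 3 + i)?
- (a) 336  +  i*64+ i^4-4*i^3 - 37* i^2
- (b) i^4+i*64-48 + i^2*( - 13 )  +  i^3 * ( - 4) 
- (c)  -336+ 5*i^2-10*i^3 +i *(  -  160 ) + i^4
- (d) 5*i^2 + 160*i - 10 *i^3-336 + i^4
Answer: d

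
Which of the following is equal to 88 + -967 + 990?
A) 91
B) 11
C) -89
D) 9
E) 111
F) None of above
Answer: E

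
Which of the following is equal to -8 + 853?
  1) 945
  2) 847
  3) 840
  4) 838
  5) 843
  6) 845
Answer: 6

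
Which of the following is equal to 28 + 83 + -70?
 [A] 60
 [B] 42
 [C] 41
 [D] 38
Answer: C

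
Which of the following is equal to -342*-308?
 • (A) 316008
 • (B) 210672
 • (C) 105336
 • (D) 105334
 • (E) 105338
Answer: C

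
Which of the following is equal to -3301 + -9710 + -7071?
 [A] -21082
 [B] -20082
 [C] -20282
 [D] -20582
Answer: B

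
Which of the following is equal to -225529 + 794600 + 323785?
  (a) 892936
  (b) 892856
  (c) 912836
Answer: b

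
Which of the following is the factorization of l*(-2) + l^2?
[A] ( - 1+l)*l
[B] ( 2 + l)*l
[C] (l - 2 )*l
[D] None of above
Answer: C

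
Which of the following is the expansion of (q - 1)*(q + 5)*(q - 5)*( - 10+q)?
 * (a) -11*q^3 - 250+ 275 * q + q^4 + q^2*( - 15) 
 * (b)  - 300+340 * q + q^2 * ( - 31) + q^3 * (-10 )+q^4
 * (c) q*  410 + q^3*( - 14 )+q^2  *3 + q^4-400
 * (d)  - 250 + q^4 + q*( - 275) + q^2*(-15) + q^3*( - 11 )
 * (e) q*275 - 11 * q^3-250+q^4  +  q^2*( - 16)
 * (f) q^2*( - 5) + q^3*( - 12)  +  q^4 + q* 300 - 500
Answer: a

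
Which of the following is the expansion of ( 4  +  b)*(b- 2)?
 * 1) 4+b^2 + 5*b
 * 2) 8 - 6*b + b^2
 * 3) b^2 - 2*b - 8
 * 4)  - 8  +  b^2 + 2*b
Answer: 4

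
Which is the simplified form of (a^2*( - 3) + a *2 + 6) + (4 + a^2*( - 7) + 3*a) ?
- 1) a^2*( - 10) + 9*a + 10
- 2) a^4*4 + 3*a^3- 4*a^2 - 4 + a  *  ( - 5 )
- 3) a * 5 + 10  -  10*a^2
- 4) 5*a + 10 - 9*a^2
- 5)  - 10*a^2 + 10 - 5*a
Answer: 3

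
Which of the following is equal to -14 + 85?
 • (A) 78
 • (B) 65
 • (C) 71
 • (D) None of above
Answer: C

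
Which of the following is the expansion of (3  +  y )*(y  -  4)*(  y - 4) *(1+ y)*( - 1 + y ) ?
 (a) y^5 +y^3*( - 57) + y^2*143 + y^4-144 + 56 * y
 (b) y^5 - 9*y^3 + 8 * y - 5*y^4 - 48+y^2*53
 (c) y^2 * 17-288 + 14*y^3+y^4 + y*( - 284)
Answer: b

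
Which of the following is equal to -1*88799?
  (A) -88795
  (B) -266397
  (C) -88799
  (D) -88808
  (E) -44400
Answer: C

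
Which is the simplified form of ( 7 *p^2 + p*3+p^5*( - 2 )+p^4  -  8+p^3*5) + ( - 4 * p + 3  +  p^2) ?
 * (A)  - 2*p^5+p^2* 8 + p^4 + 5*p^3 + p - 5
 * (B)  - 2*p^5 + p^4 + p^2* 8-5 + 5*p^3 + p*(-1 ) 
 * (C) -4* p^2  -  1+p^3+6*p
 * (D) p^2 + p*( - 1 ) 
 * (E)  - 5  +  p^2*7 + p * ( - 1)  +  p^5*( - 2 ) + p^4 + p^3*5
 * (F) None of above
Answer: B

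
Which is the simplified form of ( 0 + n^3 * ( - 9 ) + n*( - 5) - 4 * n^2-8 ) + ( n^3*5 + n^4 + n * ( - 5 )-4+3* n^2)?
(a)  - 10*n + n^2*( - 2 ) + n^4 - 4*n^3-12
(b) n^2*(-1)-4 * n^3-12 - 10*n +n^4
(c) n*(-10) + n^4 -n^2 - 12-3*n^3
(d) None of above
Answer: b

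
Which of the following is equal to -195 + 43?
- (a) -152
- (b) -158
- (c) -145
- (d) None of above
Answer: a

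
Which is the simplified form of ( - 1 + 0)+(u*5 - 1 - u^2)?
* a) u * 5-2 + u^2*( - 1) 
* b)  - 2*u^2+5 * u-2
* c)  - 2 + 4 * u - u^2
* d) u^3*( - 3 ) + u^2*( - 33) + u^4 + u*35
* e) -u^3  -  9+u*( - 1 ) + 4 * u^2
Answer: a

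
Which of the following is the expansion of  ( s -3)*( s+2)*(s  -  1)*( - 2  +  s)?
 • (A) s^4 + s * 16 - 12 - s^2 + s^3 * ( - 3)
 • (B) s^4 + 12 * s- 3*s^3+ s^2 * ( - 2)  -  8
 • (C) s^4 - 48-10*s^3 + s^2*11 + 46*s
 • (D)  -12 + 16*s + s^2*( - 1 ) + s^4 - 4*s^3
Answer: D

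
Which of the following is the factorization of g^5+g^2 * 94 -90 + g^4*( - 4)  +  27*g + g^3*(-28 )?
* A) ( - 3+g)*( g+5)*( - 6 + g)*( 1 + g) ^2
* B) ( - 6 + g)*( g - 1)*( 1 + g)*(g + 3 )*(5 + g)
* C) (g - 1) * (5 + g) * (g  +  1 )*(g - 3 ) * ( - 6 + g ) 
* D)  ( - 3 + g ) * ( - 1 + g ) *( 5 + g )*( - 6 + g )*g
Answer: C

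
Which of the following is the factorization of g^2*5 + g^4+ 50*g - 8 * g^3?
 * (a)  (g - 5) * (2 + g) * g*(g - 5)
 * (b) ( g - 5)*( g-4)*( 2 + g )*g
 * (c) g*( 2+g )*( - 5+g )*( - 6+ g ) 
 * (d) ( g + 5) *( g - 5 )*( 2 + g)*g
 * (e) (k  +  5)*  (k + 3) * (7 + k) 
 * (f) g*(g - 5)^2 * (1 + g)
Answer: a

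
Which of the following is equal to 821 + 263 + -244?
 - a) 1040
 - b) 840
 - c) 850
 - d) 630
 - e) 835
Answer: b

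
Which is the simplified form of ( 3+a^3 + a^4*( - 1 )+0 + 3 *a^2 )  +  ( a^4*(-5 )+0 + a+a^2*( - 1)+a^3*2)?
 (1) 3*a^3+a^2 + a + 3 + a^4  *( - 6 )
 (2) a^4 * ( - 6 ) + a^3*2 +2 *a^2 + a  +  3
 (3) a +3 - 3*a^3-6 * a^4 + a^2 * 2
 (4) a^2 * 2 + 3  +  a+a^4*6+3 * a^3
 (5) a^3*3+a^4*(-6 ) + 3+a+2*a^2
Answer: 5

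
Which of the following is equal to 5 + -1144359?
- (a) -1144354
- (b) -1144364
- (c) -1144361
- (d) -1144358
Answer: a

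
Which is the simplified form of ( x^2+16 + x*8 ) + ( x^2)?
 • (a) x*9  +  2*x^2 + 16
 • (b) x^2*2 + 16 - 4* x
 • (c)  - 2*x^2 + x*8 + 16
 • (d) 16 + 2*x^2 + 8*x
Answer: d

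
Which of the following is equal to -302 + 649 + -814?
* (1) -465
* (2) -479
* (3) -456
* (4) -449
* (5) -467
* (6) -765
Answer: 5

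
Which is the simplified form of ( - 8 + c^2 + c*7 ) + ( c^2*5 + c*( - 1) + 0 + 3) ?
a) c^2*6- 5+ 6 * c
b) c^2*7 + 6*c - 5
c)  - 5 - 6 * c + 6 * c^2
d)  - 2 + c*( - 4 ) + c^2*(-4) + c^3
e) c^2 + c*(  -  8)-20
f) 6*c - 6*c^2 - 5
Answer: a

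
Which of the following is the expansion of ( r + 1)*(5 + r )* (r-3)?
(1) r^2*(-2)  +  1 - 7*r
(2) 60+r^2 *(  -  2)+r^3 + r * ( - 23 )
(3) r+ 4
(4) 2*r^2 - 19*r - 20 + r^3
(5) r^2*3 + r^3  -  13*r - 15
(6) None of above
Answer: 5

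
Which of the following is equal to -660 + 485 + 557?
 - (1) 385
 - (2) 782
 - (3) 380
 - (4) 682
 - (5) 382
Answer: 5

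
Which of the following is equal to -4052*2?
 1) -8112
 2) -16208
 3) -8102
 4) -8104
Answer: 4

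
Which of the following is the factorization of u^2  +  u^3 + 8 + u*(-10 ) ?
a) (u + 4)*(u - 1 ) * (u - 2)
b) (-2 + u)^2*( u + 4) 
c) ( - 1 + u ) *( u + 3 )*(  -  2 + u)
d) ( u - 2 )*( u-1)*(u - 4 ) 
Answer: a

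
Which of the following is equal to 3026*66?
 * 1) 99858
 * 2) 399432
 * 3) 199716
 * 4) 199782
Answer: 3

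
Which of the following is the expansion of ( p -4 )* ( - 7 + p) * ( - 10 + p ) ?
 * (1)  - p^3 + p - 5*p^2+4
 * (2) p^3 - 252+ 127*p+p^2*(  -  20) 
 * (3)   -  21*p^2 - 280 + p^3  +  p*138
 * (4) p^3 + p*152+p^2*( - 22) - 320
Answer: 3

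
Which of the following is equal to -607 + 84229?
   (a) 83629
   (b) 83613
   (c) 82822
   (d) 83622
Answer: d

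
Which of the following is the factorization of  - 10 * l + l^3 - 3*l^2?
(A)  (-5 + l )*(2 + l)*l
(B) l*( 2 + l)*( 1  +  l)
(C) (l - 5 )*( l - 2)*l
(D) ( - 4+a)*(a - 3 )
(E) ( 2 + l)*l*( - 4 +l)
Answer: A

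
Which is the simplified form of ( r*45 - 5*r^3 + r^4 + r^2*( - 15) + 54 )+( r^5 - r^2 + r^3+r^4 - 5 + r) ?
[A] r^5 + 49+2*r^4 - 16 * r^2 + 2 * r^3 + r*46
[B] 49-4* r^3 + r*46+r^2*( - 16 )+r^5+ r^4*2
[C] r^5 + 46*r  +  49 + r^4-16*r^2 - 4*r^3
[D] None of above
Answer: B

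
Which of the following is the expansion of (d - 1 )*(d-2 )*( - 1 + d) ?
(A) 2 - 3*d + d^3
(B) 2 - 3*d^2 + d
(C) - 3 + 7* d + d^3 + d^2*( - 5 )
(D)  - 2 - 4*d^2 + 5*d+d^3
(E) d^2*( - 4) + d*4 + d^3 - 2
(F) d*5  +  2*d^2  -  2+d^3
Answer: D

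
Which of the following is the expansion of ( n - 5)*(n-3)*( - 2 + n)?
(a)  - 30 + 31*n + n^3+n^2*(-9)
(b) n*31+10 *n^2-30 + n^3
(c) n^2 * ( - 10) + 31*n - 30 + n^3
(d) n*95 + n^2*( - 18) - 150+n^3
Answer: c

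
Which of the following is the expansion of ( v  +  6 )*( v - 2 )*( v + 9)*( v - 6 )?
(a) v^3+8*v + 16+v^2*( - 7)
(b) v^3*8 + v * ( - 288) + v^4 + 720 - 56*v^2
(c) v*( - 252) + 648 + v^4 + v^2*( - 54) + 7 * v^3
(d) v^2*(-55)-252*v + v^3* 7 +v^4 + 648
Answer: c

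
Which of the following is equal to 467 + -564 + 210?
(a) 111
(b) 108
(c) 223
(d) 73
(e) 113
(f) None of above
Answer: e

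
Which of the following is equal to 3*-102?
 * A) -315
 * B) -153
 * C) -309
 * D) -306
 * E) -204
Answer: D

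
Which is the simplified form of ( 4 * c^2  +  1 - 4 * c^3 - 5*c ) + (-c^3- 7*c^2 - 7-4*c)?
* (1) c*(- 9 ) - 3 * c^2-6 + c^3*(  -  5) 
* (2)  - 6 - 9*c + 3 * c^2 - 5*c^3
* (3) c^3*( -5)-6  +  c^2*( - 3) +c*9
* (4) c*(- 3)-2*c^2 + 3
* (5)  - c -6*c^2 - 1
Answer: 1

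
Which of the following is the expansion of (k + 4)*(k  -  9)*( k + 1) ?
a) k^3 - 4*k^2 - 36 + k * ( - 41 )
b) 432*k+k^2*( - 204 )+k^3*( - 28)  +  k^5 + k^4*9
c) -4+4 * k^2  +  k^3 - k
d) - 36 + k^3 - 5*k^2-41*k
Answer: a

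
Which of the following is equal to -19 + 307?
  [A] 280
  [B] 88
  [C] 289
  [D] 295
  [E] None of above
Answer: E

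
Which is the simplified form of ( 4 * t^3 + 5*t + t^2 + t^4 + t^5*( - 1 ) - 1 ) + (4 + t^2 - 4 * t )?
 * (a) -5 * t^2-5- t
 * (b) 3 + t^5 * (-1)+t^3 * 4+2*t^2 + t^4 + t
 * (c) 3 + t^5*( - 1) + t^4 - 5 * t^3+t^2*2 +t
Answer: b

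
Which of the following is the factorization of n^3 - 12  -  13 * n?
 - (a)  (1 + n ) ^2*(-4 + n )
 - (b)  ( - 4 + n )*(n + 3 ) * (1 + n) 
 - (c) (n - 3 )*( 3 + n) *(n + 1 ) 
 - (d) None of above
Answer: b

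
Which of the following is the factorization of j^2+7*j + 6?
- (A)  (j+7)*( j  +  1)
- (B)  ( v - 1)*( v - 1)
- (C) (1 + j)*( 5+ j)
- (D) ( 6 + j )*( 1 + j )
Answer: D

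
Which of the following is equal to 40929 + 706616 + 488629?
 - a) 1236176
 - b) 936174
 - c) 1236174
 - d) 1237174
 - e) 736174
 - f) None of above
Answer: c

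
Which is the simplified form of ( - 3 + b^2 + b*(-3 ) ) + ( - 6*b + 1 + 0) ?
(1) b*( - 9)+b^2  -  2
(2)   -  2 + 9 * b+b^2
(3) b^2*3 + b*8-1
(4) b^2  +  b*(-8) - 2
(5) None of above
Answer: 1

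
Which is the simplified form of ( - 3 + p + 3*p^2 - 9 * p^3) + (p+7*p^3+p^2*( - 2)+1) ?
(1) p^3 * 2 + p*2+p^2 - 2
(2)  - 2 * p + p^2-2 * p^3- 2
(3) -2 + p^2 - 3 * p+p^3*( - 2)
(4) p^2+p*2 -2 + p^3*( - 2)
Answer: 4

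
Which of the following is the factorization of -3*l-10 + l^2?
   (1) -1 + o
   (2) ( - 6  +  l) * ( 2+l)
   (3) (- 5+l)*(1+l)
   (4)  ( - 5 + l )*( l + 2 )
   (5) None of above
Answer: 4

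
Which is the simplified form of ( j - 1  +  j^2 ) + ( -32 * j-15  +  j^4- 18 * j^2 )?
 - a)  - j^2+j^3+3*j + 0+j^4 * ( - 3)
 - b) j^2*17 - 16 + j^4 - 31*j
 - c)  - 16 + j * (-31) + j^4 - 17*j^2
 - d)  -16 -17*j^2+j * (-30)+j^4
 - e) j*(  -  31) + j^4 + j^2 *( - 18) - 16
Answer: c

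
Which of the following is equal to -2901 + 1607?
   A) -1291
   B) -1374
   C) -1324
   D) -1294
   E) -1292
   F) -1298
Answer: D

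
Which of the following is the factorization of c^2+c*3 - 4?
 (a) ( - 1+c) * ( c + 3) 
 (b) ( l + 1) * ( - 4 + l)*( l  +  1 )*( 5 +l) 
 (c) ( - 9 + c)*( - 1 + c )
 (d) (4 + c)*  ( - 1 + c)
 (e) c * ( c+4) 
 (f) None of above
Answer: d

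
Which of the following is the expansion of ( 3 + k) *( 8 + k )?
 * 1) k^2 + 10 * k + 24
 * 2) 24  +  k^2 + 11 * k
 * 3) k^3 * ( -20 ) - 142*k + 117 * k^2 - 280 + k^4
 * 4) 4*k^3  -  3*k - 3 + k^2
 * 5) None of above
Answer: 2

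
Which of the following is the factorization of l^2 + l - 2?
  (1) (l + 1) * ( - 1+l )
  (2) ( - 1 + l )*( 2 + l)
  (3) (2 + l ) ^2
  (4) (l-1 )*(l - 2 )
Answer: 2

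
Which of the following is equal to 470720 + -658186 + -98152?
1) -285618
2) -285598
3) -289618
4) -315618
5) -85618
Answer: 1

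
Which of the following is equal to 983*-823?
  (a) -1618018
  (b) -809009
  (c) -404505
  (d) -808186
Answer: b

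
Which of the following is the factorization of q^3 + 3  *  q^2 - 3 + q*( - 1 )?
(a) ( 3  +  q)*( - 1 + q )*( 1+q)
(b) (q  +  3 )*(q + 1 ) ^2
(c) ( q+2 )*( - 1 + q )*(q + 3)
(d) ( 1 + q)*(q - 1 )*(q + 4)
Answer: a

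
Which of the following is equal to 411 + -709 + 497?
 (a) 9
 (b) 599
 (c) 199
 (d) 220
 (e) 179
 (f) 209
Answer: c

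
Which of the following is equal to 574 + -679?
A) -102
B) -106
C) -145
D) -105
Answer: D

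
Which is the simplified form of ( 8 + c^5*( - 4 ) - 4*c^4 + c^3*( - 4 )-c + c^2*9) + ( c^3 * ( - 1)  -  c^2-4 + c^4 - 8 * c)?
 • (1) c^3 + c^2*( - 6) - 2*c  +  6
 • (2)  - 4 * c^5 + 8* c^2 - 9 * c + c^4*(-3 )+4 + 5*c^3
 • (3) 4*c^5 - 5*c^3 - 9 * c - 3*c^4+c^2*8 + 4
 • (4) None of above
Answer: 4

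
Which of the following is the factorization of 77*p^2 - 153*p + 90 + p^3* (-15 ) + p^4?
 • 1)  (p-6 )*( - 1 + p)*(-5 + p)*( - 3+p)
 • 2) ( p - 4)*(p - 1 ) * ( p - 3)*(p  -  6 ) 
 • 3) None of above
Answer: 1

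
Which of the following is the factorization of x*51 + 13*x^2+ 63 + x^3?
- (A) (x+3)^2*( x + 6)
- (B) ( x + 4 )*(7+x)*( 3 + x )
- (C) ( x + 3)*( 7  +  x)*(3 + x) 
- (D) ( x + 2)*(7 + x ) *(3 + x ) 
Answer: C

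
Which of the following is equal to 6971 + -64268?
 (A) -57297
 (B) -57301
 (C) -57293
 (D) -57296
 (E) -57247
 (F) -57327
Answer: A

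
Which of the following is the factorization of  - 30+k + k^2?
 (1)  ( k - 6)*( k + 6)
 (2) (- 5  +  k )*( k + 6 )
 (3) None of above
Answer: 2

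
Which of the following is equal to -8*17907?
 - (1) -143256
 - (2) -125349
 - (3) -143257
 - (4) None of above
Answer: 1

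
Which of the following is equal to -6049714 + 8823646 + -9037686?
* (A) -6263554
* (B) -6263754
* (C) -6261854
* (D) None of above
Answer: B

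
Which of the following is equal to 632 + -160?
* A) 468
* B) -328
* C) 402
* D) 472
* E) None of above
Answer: D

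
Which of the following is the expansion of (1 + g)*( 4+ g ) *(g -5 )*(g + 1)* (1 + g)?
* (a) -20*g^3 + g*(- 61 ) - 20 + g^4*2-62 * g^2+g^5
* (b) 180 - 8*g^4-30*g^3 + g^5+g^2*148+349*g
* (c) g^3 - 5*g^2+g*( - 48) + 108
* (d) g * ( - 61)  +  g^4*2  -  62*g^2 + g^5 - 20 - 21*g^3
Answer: a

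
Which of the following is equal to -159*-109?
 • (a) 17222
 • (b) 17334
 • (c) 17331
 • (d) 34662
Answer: c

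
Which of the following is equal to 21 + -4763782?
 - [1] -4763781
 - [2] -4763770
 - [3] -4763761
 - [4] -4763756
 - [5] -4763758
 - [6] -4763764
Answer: 3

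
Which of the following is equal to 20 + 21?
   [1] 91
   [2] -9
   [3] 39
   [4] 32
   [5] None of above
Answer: 5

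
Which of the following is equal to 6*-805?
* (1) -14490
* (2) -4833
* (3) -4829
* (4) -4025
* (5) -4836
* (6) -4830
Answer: 6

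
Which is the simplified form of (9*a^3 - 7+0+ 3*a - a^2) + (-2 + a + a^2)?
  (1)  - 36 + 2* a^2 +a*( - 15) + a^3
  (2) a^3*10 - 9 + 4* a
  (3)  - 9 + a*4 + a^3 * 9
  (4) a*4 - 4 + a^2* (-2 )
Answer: 3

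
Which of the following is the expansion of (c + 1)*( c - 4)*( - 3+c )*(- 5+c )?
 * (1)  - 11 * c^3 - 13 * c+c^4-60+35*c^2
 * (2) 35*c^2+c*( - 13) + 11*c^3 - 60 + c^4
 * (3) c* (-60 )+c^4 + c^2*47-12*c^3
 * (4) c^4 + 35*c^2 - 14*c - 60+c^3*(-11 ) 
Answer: 1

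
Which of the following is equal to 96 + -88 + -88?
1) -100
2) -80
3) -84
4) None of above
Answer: 2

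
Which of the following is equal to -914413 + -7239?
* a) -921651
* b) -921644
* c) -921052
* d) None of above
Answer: d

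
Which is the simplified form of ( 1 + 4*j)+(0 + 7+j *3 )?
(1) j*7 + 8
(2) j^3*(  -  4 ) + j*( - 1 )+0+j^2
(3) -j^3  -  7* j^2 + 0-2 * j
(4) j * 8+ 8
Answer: 1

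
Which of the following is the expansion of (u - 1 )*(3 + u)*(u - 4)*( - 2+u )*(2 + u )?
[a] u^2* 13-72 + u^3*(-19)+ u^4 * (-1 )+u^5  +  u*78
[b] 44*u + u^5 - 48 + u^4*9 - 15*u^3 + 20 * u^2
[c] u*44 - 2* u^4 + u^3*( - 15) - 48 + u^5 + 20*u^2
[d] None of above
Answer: c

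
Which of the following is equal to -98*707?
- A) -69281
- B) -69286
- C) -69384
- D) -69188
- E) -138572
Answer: B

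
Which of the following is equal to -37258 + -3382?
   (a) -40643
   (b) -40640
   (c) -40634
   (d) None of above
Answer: b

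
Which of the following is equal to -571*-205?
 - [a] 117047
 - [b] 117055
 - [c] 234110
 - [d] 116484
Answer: b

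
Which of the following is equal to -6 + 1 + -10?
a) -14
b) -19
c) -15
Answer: c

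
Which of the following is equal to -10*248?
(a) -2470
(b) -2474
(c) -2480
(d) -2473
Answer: c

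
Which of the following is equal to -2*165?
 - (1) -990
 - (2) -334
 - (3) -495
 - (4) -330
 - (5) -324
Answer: 4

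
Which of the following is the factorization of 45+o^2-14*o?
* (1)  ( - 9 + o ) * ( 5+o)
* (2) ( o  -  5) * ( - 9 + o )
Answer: 2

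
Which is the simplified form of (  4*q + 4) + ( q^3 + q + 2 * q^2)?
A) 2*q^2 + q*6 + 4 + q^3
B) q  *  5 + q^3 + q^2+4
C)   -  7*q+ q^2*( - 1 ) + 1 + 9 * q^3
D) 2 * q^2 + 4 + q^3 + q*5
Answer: D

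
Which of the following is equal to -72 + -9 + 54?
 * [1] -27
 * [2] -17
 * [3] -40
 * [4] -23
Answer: 1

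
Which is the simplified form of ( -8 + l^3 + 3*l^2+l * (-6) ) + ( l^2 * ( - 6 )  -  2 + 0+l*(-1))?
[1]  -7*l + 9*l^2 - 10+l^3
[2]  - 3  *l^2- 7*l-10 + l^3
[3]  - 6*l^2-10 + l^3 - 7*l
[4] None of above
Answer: 2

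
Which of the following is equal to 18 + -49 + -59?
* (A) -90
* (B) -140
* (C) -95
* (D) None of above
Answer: A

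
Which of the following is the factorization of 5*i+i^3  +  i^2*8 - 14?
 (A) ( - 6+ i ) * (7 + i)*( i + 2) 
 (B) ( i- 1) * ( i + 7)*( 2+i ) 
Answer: B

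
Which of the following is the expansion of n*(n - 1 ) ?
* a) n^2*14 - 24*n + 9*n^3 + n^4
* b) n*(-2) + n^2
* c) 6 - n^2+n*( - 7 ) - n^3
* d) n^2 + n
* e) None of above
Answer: e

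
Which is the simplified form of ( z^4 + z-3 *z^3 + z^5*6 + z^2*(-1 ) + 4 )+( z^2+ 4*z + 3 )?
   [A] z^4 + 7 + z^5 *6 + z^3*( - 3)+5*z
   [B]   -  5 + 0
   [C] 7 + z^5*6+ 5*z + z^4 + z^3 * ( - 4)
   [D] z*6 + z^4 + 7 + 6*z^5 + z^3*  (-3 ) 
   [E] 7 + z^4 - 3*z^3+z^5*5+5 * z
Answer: A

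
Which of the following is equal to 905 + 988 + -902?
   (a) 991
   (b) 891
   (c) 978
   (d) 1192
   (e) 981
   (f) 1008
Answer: a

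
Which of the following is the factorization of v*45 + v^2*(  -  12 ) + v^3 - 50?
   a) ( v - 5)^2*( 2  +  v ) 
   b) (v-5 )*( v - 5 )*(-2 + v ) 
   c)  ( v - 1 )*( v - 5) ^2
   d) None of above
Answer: b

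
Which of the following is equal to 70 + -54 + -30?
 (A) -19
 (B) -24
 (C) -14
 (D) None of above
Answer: C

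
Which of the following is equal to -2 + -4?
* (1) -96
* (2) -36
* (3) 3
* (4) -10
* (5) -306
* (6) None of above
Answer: 6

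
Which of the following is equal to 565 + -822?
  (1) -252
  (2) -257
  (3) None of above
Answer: 2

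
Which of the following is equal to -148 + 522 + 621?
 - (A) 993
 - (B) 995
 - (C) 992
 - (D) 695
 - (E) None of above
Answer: B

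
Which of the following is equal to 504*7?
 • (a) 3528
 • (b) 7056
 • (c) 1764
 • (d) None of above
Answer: a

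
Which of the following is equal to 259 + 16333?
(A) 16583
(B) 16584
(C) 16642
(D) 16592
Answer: D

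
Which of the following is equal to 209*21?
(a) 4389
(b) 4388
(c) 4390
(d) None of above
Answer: a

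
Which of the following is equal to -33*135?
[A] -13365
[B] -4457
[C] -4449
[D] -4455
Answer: D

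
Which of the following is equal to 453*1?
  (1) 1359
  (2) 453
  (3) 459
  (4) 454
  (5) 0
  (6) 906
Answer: 2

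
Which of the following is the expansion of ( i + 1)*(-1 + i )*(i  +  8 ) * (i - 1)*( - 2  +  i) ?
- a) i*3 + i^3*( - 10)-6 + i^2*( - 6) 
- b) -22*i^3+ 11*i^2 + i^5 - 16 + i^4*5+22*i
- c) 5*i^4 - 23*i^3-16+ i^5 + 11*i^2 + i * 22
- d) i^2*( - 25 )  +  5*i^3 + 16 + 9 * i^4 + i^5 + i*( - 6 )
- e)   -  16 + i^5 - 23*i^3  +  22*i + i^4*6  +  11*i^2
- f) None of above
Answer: c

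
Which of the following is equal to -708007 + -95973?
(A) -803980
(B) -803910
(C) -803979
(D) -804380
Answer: A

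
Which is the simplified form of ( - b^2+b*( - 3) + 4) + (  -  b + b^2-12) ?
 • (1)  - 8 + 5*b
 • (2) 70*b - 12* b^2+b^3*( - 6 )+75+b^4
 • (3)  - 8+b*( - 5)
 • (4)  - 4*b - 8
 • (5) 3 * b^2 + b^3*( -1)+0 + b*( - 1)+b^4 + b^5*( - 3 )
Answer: 4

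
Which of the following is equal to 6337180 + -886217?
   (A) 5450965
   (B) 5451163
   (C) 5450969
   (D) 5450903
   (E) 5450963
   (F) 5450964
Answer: E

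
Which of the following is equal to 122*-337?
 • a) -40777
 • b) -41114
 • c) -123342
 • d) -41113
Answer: b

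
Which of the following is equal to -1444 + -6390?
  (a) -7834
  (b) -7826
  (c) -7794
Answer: a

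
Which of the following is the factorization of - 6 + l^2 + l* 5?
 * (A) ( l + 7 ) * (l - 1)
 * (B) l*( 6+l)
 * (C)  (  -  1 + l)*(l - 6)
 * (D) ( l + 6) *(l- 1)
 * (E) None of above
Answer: D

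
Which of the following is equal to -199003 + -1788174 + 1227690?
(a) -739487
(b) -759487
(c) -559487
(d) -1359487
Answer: b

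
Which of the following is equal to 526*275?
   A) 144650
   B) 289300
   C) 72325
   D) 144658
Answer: A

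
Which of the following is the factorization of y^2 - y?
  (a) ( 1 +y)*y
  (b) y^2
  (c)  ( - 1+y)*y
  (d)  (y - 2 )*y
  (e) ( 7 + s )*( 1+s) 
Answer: c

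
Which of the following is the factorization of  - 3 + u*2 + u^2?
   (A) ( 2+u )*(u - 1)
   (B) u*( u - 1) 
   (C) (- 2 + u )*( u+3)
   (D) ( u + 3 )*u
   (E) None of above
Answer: E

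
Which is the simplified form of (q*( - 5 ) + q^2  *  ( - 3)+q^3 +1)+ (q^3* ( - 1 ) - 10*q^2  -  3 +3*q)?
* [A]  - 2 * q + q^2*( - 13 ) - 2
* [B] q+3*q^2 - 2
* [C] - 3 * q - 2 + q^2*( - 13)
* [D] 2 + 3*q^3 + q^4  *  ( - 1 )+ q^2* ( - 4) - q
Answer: A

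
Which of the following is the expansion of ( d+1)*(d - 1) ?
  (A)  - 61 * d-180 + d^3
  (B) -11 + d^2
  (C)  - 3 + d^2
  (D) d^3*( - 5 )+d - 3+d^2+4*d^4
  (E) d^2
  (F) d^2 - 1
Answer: F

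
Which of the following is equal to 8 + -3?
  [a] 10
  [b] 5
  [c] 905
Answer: b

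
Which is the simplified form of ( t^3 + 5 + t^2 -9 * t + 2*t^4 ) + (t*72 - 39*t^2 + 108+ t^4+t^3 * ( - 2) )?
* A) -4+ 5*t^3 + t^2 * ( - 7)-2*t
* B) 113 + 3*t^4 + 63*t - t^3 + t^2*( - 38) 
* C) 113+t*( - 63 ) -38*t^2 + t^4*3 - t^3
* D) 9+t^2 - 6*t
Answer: B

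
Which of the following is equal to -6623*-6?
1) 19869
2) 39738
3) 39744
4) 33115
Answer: 2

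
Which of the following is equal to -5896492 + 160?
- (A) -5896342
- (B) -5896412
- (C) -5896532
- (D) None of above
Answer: D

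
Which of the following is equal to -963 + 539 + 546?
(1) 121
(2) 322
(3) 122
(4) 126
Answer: 3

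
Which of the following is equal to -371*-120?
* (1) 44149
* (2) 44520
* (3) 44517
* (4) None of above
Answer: 2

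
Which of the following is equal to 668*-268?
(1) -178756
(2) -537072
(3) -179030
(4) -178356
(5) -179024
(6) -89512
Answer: 5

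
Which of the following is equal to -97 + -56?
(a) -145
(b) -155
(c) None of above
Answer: c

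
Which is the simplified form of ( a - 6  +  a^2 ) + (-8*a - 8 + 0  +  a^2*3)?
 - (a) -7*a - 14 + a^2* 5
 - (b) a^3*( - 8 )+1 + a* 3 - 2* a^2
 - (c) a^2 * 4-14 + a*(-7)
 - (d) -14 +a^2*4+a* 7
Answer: c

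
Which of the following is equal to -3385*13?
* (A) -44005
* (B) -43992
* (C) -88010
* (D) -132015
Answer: A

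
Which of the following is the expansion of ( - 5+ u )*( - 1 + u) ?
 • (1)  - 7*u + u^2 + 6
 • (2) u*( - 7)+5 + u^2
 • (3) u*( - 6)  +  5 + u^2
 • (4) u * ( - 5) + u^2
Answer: 3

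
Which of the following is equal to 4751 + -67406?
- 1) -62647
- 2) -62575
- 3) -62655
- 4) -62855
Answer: 3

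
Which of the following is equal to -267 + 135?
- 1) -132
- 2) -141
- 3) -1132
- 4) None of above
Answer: 1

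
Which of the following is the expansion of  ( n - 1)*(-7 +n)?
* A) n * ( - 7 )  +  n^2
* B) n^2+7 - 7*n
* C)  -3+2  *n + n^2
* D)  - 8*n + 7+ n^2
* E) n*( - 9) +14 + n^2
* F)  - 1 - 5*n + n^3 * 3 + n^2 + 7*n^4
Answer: D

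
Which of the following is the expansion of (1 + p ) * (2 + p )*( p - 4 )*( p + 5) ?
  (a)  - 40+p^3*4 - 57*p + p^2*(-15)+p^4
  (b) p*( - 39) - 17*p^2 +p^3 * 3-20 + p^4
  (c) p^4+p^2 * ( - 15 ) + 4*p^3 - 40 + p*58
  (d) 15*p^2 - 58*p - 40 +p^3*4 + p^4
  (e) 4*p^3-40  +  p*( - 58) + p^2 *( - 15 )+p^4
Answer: e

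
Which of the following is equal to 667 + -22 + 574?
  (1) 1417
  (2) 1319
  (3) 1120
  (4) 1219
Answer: 4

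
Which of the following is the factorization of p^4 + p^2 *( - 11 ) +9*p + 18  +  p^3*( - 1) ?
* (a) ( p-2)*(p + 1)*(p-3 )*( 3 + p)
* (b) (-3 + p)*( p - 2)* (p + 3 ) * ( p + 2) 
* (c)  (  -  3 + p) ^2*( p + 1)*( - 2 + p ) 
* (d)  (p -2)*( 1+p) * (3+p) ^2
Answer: a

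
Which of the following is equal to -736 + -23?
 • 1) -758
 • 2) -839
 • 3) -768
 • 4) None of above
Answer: 4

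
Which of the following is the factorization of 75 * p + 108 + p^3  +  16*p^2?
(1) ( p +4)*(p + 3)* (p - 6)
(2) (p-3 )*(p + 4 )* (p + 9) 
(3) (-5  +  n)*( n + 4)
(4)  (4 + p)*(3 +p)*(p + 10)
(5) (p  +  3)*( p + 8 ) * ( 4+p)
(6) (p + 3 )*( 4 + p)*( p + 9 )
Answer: 6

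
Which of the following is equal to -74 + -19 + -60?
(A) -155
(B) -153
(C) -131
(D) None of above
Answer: B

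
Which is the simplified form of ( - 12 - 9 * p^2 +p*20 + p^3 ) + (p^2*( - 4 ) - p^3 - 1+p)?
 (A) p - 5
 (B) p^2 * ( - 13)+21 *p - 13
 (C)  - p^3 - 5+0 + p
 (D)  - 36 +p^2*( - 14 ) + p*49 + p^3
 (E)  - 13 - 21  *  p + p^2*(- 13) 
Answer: B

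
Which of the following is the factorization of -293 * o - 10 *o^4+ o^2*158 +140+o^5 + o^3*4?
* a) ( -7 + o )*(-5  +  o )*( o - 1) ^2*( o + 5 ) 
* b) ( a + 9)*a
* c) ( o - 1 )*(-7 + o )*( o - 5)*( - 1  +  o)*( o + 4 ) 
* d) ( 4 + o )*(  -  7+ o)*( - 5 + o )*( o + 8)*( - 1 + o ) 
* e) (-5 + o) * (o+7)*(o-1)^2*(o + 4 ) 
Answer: c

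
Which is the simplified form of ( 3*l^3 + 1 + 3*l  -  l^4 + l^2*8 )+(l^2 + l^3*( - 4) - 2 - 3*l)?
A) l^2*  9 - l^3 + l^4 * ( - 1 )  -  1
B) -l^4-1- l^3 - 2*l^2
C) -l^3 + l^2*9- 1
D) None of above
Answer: A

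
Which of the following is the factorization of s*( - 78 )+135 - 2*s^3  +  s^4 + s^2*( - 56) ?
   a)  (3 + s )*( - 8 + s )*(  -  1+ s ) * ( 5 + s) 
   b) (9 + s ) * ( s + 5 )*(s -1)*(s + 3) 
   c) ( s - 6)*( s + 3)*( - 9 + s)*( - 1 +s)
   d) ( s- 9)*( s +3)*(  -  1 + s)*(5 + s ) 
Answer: d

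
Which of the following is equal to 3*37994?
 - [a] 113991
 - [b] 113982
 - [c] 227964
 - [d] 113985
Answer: b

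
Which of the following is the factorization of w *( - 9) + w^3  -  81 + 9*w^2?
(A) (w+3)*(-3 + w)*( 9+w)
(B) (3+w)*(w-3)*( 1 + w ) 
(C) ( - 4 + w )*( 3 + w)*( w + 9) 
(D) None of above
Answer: A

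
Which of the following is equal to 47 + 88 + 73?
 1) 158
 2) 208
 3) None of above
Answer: 2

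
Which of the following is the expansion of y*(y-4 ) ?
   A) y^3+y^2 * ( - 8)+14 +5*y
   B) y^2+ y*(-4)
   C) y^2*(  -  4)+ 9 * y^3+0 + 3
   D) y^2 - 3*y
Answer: B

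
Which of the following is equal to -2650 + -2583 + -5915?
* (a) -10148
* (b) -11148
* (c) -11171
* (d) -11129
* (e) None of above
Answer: b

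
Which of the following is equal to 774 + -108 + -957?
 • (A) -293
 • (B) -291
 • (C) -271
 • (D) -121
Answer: B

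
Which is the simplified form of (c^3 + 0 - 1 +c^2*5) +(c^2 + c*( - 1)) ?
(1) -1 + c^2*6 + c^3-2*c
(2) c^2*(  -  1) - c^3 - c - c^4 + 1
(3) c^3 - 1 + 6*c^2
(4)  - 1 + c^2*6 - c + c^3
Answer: 4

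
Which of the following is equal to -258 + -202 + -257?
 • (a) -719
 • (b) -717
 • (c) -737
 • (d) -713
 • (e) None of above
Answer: b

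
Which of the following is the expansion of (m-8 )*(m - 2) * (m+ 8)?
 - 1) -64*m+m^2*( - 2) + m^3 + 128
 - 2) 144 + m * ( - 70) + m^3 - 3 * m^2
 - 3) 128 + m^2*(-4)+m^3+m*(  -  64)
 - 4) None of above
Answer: 1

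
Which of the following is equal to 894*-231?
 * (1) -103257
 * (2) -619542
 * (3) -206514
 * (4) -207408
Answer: 3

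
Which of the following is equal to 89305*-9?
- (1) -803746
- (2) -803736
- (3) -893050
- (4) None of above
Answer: 4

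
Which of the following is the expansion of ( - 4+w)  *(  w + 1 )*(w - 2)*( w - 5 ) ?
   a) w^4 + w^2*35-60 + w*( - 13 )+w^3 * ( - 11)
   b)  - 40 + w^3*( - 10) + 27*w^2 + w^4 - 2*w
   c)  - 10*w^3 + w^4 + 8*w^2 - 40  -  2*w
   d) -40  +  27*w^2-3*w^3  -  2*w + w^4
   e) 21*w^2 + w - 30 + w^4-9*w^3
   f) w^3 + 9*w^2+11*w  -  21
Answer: b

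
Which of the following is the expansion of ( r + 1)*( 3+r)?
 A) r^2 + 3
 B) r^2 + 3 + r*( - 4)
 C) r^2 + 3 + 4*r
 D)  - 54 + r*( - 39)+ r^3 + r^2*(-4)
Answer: C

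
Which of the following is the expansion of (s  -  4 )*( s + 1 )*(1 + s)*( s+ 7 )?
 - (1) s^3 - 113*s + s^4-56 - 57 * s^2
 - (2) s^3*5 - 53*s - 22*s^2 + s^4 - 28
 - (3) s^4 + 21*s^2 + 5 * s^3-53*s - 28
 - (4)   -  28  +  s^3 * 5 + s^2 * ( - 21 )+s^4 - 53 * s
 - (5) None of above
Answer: 4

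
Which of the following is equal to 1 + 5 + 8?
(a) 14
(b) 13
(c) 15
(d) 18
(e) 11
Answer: a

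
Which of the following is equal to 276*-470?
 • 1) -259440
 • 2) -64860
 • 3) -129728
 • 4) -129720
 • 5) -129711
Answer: 4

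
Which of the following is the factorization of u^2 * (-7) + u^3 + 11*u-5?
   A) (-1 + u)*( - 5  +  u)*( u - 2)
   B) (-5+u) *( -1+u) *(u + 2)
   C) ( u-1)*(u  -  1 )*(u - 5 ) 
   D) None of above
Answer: C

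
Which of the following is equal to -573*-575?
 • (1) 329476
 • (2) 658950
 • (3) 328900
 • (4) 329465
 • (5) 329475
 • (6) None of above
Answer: 5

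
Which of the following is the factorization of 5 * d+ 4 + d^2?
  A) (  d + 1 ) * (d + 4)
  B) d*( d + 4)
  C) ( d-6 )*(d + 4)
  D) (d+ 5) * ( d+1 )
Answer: A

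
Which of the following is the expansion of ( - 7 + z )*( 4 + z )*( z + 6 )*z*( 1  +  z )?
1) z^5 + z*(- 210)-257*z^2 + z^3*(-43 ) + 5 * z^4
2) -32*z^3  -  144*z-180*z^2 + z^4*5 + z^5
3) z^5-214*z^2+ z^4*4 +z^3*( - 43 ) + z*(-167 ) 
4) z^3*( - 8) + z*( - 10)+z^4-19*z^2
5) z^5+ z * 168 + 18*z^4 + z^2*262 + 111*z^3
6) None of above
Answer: 6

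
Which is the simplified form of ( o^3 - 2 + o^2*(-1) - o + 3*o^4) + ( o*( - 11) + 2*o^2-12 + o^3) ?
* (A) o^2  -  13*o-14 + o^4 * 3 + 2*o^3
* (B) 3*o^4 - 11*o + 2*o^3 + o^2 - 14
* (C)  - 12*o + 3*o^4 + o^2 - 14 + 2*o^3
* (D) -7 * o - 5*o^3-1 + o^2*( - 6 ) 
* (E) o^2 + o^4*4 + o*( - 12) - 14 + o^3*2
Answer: C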